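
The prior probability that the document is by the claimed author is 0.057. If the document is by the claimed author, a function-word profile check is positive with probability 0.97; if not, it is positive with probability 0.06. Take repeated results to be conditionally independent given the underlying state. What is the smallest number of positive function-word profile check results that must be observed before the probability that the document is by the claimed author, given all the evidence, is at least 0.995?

Prior odds: 0.057 ÷ 0.943 = 57/943.
Likelihood ratio of a positive = 0.97/0.06 = 97/6.
Target odds: 0.995 ÷ 0.005 = 199.
Require (97/6)ⁿ ≥ 199 ÷ (57/943) = 187657/57.
(97/6)² = 9409/36 falls short of 187657/57 but (97/6)³ = 912673/216 reaches it, so n = 3.

3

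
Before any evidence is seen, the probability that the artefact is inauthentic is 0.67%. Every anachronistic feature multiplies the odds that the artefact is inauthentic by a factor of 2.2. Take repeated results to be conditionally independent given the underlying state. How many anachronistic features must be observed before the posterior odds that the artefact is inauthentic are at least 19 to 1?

Prior odds: 0.0067 ÷ 0.9933 = 67/9933.
Likelihood ratio per anachronistic feature = 2.2.
Target odds = 19.
Need (67/9933) × 2.2ⁿ ≥ 19, i.e. 2.2ⁿ ≥ 188727/67.
2.2¹⁰ ≈2655.99 falls short of 188727/67 but 2.2¹¹ ≈5843.18 reaches it, so n = 11.

11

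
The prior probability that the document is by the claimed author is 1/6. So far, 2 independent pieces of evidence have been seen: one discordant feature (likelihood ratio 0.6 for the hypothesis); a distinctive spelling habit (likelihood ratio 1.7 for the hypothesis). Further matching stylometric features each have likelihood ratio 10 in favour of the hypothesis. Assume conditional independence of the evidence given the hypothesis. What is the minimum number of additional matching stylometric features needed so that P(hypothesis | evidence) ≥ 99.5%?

Prior odds = (1/6)/(5/6) = 0.2.
Combined Bayes factor of the evidence already in hand = 0.6 × 1.7 = 1.02.
Odds after that evidence = 0.2 × 1.02 = 0.204.
Target odds = 0.995/0.005 = 199.
Need 10ⁿ ≥ 199 ÷ 0.204 = 49750/51.
10² = 100 falls short of 49750/51 but 10³ = 1000 reaches it, so n = 3.

3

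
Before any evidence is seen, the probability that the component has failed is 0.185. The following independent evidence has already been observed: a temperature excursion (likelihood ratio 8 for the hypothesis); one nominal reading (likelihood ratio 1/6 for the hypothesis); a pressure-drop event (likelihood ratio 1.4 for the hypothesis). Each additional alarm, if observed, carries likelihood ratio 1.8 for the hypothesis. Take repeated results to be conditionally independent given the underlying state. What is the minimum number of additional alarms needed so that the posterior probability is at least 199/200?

Prior odds = 0.185/0.815 = 37/163.
Combined Bayes factor of the evidence already in hand = 8 × (1/6) × 1.4 = 28/15.
Odds after that evidence = (37/163) × 28/15 = 1036/2445.
Target odds = 0.995/0.005 = 199.
Need 1.8ⁿ ≥ 199 ÷ (1036/2445) = 486555/1036.
1.8¹⁰ ≈357.047 falls short of 486555/1036 but 1.8¹¹ ≈642.684 reaches it, so n = 11.

11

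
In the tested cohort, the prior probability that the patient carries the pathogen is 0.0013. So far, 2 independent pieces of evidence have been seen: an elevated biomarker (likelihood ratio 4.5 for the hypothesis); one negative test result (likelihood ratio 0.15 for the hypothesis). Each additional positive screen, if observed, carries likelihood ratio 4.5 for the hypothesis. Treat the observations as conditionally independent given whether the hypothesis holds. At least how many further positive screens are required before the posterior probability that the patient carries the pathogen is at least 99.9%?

10

Prior odds = 0.0013/0.9987 = 13/9987.
Combined Bayes factor of the evidence already in hand = 4.5 × 0.15 = 0.675.
Odds after that evidence = (13/9987) × 0.675 = 117/133160.
Target odds = 0.999/0.001 = 999.
Need 4.5ⁿ ≥ 999 ÷ (117/133160) = 14780760/13.
4.5⁹ = 387420489/512 falls short of 14780760/13 but 4.5¹⁰ ≈3.40506e+06 reaches it, so n = 10.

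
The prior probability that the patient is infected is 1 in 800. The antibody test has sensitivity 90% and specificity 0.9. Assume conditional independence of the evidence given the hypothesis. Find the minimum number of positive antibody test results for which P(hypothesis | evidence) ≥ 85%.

Prior odds: 0.00125 ÷ 0.99875 = 1/799.
False-positive rate = 1 − 0.9 = 0.1; likelihood ratio of a positive = 0.9/0.1 = 9.
Target posterior odds = 0.85/0.15 = 17/3.
Need (1/799) × 9ⁿ ≥ 17/3, i.e. 9ⁿ ≥ 13583/3.
9³ = 729 falls short of 13583/3 but 9⁴ = 6561 reaches it, so n = 4.

4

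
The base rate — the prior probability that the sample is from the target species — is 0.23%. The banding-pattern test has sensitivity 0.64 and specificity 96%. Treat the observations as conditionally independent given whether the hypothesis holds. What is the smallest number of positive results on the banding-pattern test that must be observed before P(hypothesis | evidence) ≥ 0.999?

Prior odds: 0.0023 ÷ 0.9977 = 23/9977.
False-positive rate = 1 − 0.96 = 0.04; likelihood ratio of a positive = 0.64/0.04 = 16.
Target odds: 0.999 ÷ 0.001 = 999.
Need (23/9977) × 16ⁿ ≥ 999, i.e. 16ⁿ ≥ 9967023/23.
16⁴ = 65536 falls short of 9967023/23 but 16⁵ = 1048576 reaches it, so n = 5.

5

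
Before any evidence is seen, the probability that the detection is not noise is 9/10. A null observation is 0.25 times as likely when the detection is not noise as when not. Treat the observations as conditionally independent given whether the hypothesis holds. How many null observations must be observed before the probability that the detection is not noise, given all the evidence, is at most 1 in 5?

3

Prior odds: 0.9 ÷ 0.1 = 9.
Likelihood ratio per null observation = 0.25.
Target odds: 0.2 ÷ 0.8 = 0.25.
Need 9 × 0.25ⁿ ≤ 0.25, i.e. 0.25ⁿ ≤ 1/36.
0.25² = 0.0625 is still above 1/36 but 0.25³ = 0.015625 is at or below it, so n = 3.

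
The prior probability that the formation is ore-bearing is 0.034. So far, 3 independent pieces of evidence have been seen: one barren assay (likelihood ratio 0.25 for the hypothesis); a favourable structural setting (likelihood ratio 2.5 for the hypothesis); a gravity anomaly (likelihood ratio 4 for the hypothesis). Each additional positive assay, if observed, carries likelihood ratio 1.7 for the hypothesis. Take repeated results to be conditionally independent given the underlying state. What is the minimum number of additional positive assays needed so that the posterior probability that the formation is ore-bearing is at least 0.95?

Prior odds = 0.034/0.966 = 17/483.
Combined Bayes factor of the evidence already in hand = 0.25 × 2.5 × 4 = 2.5.
Odds after that evidence = (17/483) × 2.5 = 85/966.
Target odds = 0.95/0.05 = 19.
Need 1.7ⁿ ≥ 19 ÷ (85/966) = 18354/85.
1.7¹⁰ ≈201.599 falls short of 18354/85 but 1.7¹¹ ≈342.719 reaches it, so n = 11.

11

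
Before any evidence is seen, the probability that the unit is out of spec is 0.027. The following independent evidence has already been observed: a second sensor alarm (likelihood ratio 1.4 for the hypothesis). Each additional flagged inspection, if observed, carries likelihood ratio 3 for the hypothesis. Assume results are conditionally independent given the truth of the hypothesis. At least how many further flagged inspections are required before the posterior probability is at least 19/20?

Prior odds = 0.027/0.973 = 27/973.
Bayes factor of the evidence already in hand = 1.4.
Odds after that evidence = (27/973) × 1.4 = 27/695.
Target odds = 0.95/0.05 = 19.
Need 3ⁿ ≥ 19 ÷ (27/695) = 13205/27.
3⁵ = 243 falls short of 13205/27 but 3⁶ = 729 reaches it, so n = 6.

6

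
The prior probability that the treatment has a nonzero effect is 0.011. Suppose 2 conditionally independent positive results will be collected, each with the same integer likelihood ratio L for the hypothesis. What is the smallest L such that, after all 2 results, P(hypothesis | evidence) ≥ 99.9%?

Prior odds = 0.011/0.989 = 11/989.
Target odds = 0.999/0.001 = 999.
Need L² ≥ 999 ÷ (11/989) = 988011/11.
299² = 89401 < 988011/11 ≤ 90000 = 300², so L = 300.

300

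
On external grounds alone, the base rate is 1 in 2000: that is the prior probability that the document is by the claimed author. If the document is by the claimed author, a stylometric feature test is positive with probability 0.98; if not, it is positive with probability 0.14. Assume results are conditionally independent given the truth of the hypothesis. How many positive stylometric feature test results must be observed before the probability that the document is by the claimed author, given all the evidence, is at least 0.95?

6

Prior odds = 0.0005/0.9995 = 1/1999.
Likelihood ratio of a positive = 0.98/0.14 = 7.
Target odds: 0.95 ÷ 0.05 = 19.
Need (1/1999) × 7ⁿ ≥ 19, i.e. 7ⁿ ≥ 37981.
7⁵ = 16807 falls short of 37981 but 7⁶ = 117649 reaches it, so n = 6.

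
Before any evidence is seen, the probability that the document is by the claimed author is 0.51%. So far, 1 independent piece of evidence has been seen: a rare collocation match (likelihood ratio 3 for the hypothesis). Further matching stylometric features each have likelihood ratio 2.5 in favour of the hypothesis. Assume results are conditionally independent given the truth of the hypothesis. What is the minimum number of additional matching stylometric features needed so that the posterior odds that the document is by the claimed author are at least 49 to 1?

9

Prior odds = 0.0051/0.9949 = 51/9949.
Bayes factor of the evidence already in hand = 3.
Odds after that evidence = (51/9949) × 3 = 153/9949.
Target odds = 49.
Need 2.5ⁿ ≥ 49 ÷ (153/9949) = 487501/153.
2.5⁸ = 390625/256 falls short of 487501/153 but 2.5⁹ = 1953125/512 reaches it, so n = 9.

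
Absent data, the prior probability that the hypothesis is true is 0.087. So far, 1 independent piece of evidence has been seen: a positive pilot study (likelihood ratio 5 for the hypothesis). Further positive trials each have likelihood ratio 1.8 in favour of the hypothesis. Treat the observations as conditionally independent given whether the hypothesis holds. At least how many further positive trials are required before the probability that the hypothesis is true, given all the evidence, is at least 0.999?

14

Prior odds = 0.087/0.913 = 87/913.
Bayes factor of the evidence already in hand = 5.
Odds after that evidence = (87/913) × 5 = 435/913.
Target odds = 0.999/0.001 = 999.
Need 1.8ⁿ ≥ 999 ÷ (435/913) = 304029/145.
1.8¹³ ≈2082.3 falls short of 304029/145 but 1.8¹⁴ ≈3748.13 reaches it, so n = 14.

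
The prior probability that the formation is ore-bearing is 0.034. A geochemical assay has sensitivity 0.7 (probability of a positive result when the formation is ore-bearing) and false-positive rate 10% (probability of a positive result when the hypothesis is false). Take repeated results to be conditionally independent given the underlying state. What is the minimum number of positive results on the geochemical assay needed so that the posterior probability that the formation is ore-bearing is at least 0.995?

5

Prior odds: 0.034 ÷ 0.966 = 17/483.
Likelihood ratio of a positive result = 0.7/0.1 = 7.
Target odds: 0.995 ÷ 0.005 = 199.
Require 7ⁿ ≥ 199 ÷ (17/483) = 96117/17.
7⁴ = 2401 falls short of 96117/17 but 7⁵ = 16807 reaches it, so n = 5.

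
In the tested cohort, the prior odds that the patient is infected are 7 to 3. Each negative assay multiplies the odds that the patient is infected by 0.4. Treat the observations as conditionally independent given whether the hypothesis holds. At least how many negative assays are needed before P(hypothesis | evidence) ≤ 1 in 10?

4

Prior odds = 7/3.
Likelihood ratio per negative assay = 0.4.
Target odds: 0.1 ÷ 0.9 = 1/9.
Require 0.4ⁿ ≤ 1/9 ÷ (7/3) = 1/21.
0.4³ = 0.064 is still above 1/21 but 0.4⁴ = 0.0256 is at or below it, so n = 4.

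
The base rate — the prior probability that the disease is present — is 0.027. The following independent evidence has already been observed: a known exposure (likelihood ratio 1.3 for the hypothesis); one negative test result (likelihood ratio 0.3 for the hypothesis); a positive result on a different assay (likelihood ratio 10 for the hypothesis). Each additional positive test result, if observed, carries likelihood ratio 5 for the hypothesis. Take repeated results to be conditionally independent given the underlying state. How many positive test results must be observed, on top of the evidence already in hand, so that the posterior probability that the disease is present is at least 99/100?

5

Prior odds = 0.027/0.973 = 27/973.
Combined Bayes factor of the evidence already in hand = 1.3 × 0.3 × 10 = 3.9.
Odds after that evidence = (27/973) × 3.9 = 1053/9730.
Target odds = 0.99/0.01 = 99.
Need 5ⁿ ≥ 99 ÷ (1053/9730) = 107030/117.
5⁴ = 625 falls short of 107030/117 but 5⁵ = 3125 reaches it, so n = 5.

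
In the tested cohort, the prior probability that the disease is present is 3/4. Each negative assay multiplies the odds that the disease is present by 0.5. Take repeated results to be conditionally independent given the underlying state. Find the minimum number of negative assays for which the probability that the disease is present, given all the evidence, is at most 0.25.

Prior odds: 0.75 ÷ 0.25 = 3.
Likelihood ratio per negative assay = 0.5.
Target odds: 0.25 ÷ 0.75 = 1/3.
Require 0.5ⁿ ≤ 1/3 ÷ 3 = 1/9.
0.5³ = 0.125 is still above 1/9 but 0.5⁴ = 0.0625 is at or below it, so n = 4.

4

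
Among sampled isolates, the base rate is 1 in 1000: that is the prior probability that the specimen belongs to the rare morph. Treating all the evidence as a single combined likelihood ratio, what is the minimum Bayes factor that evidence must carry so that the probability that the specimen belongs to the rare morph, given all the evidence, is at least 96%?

23976

Prior odds = 0.001/0.999 = 1/999.
Target odds = 0.96/0.04 = 24.
Required Bayes factor = 24 ÷ (1/999) = 23976.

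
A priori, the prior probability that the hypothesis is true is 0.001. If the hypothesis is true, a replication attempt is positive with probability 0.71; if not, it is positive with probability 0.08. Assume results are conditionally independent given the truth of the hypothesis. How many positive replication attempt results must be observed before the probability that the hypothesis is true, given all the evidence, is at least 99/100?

6

Prior odds = 0.001/0.999 = 1/999.
Likelihood ratio of a positive = 0.71/0.08 = 8.875.
Target posterior odds = 0.99/0.01 = 99.
Need (1/999) × 8.875ⁿ ≥ 99, i.e. 8.875ⁿ ≥ 98901.
8.875⁵ ≈55060.7 falls short of 98901 but 8.875⁶ ≈488664 reaches it, so n = 6.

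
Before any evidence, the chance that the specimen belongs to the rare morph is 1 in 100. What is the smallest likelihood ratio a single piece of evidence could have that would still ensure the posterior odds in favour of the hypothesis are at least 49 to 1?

4851

Prior odds = 0.01/0.99 = 1/99.
Target odds = 49.
Required Bayes factor = 49 ÷ (1/99) = 4851.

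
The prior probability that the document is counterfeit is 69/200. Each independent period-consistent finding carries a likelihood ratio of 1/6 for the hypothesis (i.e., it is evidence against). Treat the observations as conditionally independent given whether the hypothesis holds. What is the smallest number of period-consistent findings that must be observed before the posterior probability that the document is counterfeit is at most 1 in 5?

1

Prior odds = 0.345/0.655 = 69/131.
Likelihood ratio per period-consistent finding = 1/6.
Target posterior odds = 0.2/0.8 = 0.25.
Need (69/131) × (1/6)ⁿ ≤ 0.25, i.e. (1/6)ⁿ ≤ 131/276.
(1/6)¹ = 1/6, which is already at or below the required 131/276; so n = 1.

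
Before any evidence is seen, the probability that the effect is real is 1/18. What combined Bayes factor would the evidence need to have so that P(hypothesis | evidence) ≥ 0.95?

323

Prior odds = (1/18)/(17/18) = 1/17.
Target odds = 0.95/0.05 = 19.
Required Bayes factor = 19 ÷ (1/17) = 323.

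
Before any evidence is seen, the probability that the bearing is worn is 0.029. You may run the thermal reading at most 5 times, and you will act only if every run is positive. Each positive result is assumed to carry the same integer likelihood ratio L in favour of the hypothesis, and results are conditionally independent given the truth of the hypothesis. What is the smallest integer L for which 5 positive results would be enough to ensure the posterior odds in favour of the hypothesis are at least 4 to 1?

3

Prior odds = 0.029/0.971 = 29/971.
Target odds = 4.
Need L⁵ ≥ 4 ÷ (29/971) = 3884/29.
2⁵ = 32 < 3884/29 ≤ 243 = 3⁵, so L = 3.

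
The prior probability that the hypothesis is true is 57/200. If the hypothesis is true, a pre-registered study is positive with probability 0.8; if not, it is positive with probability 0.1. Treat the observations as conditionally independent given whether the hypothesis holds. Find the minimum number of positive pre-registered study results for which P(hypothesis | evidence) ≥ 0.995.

Prior odds: 0.285 ÷ 0.715 = 57/143.
Likelihood ratio of a positive = 0.8/0.1 = 8.
Target posterior odds = 0.995/0.005 = 199.
Require 8ⁿ ≥ 199 ÷ (57/143) = 28457/57.
8² = 64 falls short of 28457/57 but 8³ = 512 reaches it, so n = 3.

3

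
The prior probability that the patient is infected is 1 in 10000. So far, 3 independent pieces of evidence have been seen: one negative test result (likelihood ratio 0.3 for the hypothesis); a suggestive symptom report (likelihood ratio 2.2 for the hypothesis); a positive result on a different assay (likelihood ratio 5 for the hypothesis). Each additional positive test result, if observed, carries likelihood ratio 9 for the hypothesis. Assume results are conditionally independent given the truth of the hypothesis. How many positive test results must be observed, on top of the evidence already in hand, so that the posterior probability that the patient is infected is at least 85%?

Prior odds = 0.0001/0.9999 = 1/9999.
Combined Bayes factor of the evidence already in hand = 0.3 × 2.2 × 5 = 3.3.
Odds after that evidence = (1/9999) × 3.3 = 1/3030.
Target odds = 0.85/0.15 = 17/3.
Need 9ⁿ ≥ 17/3 ÷ (1/3030) = 17170.
9⁴ = 6561 falls short of 17170 but 9⁵ = 59049 reaches it, so n = 5.

5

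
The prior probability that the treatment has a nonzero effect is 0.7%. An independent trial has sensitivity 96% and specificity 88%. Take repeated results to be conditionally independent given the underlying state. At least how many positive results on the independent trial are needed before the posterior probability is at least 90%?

Prior odds = 0.007/0.993 = 7/993.
False-positive rate = 1 − 0.88 = 0.12; likelihood ratio of a positive = 0.96/0.12 = 8.
Target odds: 0.9 ÷ 0.1 = 9.
Require 8ⁿ ≥ 9 ÷ (7/993) = 8937/7.
8³ = 512 falls short of 8937/7 but 8⁴ = 4096 reaches it, so n = 4.

4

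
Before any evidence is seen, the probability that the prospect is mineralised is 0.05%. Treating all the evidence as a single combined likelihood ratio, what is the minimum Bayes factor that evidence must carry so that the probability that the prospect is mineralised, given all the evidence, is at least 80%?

Prior odds = 0.0005/0.9995 = 1/1999.
Target odds = 0.8/0.2 = 4.
Required Bayes factor = 4 ÷ (1/1999) = 7996.

7996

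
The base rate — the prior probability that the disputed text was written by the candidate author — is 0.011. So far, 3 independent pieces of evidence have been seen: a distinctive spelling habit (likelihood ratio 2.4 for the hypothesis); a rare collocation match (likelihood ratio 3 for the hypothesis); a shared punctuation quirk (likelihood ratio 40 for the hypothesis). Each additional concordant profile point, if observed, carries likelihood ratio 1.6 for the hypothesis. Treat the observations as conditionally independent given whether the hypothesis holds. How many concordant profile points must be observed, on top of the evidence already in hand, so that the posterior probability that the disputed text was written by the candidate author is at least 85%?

Prior odds = 0.011/0.989 = 11/989.
Combined Bayes factor of the evidence already in hand = 2.4 × 3 × 40 = 288.
Odds after that evidence = (11/989) × 288 = 3168/989.
Target odds = 0.85/0.15 = 17/3.
Need 1.6ⁿ ≥ 17/3 ÷ (3168/989) = 16813/9504.
1.6¹ = 1.6 falls short of 16813/9504 but 1.6² = 2.56 reaches it, so n = 2.

2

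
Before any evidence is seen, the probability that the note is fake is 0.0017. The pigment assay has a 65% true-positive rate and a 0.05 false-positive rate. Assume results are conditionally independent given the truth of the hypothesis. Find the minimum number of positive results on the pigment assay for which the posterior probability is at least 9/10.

4

Prior odds = 0.0017/0.9983 = 17/9983.
Likelihood ratio of a positive result = 0.65/0.05 = 13.
Target posterior odds = 0.9/0.1 = 9.
Require 13ⁿ ≥ 9 ÷ (17/9983) = 89847/17.
13³ = 2197 falls short of 89847/17 but 13⁴ = 28561 reaches it, so n = 4.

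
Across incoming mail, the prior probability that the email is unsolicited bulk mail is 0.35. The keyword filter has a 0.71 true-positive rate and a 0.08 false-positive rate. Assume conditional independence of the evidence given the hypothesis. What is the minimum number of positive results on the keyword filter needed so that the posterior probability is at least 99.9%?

4

Prior odds = 0.35/0.65 = 7/13.
Likelihood ratio of a positive result = 0.71/0.08 = 8.875.
Target odds: 0.999 ÷ 0.001 = 999.
Need (7/13) × 8.875ⁿ ≥ 999, i.e. 8.875ⁿ ≥ 12987/7.
8.875³ = 357911/512 falls short of 12987/7 but 8.875⁴ = 25411681/4096 reaches it, so n = 4.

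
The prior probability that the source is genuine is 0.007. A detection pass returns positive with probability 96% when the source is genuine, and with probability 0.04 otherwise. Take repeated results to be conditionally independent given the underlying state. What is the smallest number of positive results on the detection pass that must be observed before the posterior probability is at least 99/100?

4

Prior odds = 0.007/0.993 = 7/993.
Likelihood ratio of a positive result = 0.96/0.04 = 24.
Target posterior odds = 0.99/0.01 = 99.
Require 24ⁿ ≥ 99 ÷ (7/993) = 98307/7.
24³ = 13824 falls short of 98307/7 but 24⁴ = 331776 reaches it, so n = 4.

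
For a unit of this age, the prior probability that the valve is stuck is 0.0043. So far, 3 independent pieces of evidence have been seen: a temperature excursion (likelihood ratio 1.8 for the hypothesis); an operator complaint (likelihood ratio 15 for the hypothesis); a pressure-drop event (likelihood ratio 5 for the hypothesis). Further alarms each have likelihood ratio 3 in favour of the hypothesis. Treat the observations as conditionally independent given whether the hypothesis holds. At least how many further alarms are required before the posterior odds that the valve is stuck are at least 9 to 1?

Prior odds = 0.0043/0.9957 = 43/9957.
Combined Bayes factor of the evidence already in hand = 1.8 × 15 × 5 = 135.
Odds after that evidence = (43/9957) × 135 = 1935/3319.
Target odds = 9.
Need 3ⁿ ≥ 9 ÷ (1935/3319) = 3319/215.
3² = 9 falls short of 3319/215 but 3³ = 27 reaches it, so n = 3.

3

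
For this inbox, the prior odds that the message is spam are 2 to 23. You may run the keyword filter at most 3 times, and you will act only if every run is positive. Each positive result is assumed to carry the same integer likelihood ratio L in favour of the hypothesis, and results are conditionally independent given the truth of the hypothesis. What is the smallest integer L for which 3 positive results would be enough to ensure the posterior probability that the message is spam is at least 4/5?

4

Prior odds = 2/23.
Target odds = 0.8/0.2 = 4.
Need L³ ≥ 4 ÷ (2/23) = 46.
3³ = 27 < 46 ≤ 64 = 4³, so L = 4.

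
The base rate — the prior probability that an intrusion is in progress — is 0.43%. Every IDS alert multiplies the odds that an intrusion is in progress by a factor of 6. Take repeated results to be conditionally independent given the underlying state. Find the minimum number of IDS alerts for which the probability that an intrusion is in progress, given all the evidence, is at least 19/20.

5

Prior odds: 0.0043 ÷ 0.9957 = 43/9957.
Likelihood ratio per IDS alert = 6.
Target odds: 0.95 ÷ 0.05 = 19.
Need (43/9957) × 6ⁿ ≥ 19, i.e. 6ⁿ ≥ 189183/43.
6⁴ = 1296 falls short of 189183/43 but 6⁵ = 7776 reaches it, so n = 5.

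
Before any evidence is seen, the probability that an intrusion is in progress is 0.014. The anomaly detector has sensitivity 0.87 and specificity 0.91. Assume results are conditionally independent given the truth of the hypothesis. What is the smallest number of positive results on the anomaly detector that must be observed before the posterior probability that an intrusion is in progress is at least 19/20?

Prior odds: 0.014 ÷ 0.986 = 7/493.
False-positive rate = 1 − 0.91 = 0.09; likelihood ratio of a positive = 0.87/0.09 = 29/3.
Target posterior odds = 0.95/0.05 = 19.
Need (7/493) × (29/3)ⁿ ≥ 19, i.e. (29/3)ⁿ ≥ 9367/7.
(29/3)³ = 24389/27 falls short of 9367/7 but (29/3)⁴ = 707281/81 reaches it, so n = 4.

4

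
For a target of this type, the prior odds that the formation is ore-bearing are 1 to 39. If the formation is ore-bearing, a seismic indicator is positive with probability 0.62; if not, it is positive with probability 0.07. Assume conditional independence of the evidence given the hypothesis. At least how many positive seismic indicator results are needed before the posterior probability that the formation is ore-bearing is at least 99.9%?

Prior odds = 1/39.
Likelihood ratio of a positive = 0.62/0.07 = 62/7.
Target posterior odds = 0.999/0.001 = 999.
Require (62/7)ⁿ ≥ 999 ÷ (1/39) = 38961.
(62/7)⁴ = 14776336/2401 falls short of 38961 but (62/7)⁵ = 916132832/16807 reaches it, so n = 5.

5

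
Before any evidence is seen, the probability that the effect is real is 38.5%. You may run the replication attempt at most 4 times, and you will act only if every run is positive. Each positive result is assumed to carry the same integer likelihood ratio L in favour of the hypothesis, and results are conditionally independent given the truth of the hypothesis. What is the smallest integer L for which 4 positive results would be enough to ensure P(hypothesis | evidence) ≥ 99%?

Prior odds = 0.385/0.615 = 77/123.
Target odds = 0.99/0.01 = 99.
Need L⁴ ≥ 99 ÷ (77/123) = 1107/7.
3⁴ = 81 < 1107/7 ≤ 256 = 4⁴, so L = 4.

4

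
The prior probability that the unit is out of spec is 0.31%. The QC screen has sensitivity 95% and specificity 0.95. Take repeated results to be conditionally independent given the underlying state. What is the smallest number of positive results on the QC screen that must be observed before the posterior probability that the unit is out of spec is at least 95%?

3

Prior odds = 0.0031/0.9969 = 31/9969.
False-positive rate = 1 − 0.95 = 0.05; likelihood ratio of a positive = 0.95/0.05 = 19.
Target odds: 0.95 ÷ 0.05 = 19.
Need (31/9969) × 19ⁿ ≥ 19, i.e. 19ⁿ ≥ 189411/31.
19² = 361 falls short of 189411/31 but 19³ = 6859 reaches it, so n = 3.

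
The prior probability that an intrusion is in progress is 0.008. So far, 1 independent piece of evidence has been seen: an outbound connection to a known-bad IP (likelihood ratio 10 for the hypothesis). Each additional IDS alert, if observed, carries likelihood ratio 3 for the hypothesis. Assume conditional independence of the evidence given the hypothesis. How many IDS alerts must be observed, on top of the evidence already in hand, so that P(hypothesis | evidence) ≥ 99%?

Prior odds = 0.008/0.992 = 1/124.
Bayes factor of the evidence already in hand = 10.
Odds after that evidence = (1/124) × 10 = 5/62.
Target odds = 0.99/0.01 = 99.
Need 3ⁿ ≥ 99 ÷ (5/62) = 1227.6.
3⁶ = 729 falls short of 1227.6 but 3⁷ = 2187 reaches it, so n = 7.

7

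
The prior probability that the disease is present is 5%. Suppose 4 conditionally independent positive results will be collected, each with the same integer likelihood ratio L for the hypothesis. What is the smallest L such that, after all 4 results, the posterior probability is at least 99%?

7

Prior odds = 0.05/0.95 = 1/19.
Target odds = 0.99/0.01 = 99.
Need L⁴ ≥ 99 ÷ (1/19) = 1881.
6⁴ = 1296 < 1881 ≤ 2401 = 7⁴, so L = 7.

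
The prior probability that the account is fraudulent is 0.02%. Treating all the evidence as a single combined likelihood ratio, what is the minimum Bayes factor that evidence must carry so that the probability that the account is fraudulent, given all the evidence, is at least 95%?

94981

Prior odds = 0.0002/0.9998 = 1/4999.
Target odds = 0.95/0.05 = 19.
Required Bayes factor = 19 ÷ (1/4999) = 94981.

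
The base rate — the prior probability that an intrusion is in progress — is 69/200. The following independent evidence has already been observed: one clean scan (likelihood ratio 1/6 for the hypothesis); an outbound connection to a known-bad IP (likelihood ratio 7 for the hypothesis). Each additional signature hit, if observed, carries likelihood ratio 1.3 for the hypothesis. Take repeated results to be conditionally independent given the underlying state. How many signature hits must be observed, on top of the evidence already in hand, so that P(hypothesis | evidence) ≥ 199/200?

Prior odds = 0.345/0.655 = 69/131.
Combined Bayes factor of the evidence already in hand = (1/6) × 7 = 7/6.
Odds after that evidence = (69/131) × 7/6 = 161/262.
Target odds = 0.995/0.005 = 199.
Need 1.3ⁿ ≥ 199 ÷ (161/262) = 52138/161.
1.3²² ≈321.184 falls short of 52138/161 but 1.3²³ ≈417.539 reaches it, so n = 23.

23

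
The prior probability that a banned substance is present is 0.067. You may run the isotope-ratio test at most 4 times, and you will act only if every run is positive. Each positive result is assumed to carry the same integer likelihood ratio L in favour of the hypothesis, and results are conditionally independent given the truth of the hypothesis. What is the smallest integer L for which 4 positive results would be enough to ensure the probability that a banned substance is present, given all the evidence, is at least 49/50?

Prior odds = 0.067/0.933 = 67/933.
Target odds = 0.98/0.02 = 49.
Need L⁴ ≥ 49 ÷ (67/933) = 45717/67.
5⁴ = 625 < 45717/67 ≤ 1296 = 6⁴, so L = 6.

6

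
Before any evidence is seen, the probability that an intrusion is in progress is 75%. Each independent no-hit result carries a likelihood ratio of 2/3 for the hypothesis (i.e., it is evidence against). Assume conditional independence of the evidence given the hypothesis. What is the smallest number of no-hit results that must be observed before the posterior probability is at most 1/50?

13

Prior odds = 0.75/0.25 = 3.
Likelihood ratio per no-hit result = 2/3.
Target posterior odds = 0.02/0.98 = 1/49.
Need 3 × (2/3)ⁿ ≤ 1/49, i.e. (2/3)ⁿ ≤ 1/147.
(2/3)¹² = 4096/531441 is still above 1/147 but (2/3)¹³ = 8192/1594323 is at or below it, so n = 13.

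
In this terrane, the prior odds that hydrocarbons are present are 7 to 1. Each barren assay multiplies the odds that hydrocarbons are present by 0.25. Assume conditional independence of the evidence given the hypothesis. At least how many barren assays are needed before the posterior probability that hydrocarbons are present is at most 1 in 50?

5

Prior odds = 7.
Likelihood ratio per barren assay = 0.25.
Target posterior odds = 0.02/0.98 = 1/49.
Require 0.25ⁿ ≤ 1/49 ÷ 7 = 1/343.
0.25⁴ = 0.00390625 is still above 1/343 but 0.25⁵ = 1/1024 is at or below it, so n = 5.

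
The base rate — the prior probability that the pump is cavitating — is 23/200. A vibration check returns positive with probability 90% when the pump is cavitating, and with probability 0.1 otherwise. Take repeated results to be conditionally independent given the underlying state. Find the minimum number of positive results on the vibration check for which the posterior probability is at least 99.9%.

5

Prior odds = 0.115/0.885 = 23/177.
Likelihood ratio of a positive result = 0.9/0.1 = 9.
Target odds: 0.999 ÷ 0.001 = 999.
Need (23/177) × 9ⁿ ≥ 999, i.e. 9ⁿ ≥ 176823/23.
9⁴ = 6561 falls short of 176823/23 but 9⁵ = 59049 reaches it, so n = 5.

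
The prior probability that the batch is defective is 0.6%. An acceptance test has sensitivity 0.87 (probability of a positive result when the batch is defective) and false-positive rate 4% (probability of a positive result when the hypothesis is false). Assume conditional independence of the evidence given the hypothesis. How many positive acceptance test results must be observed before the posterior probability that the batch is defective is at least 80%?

Prior odds = 0.006/0.994 = 3/497.
Likelihood ratio of a positive result = 0.87/0.04 = 21.75.
Target posterior odds = 0.8/0.2 = 4.
Require 21.75ⁿ ≥ 4 ÷ (3/497) = 1988/3.
21.75² = 473.0625 falls short of 1988/3 but 21.75³ = 658503/64 reaches it, so n = 3.

3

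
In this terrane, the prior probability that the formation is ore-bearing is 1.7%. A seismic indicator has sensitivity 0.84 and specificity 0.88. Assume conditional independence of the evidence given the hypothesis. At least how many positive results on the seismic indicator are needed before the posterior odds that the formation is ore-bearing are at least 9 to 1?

4

Prior odds = 0.017/0.983 = 17/983.
False-positive rate = 1 − 0.88 = 0.12; likelihood ratio of a positive = 0.84/0.12 = 7.
Target odds = 9.
Need (17/983) × 7ⁿ ≥ 9, i.e. 7ⁿ ≥ 8847/17.
7³ = 343 falls short of 8847/17 but 7⁴ = 2401 reaches it, so n = 4.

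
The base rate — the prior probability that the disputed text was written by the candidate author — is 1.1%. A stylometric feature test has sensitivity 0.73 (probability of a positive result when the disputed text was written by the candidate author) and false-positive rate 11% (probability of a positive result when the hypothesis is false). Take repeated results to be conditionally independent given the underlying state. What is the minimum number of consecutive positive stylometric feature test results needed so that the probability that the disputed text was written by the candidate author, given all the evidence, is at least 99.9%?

7

Prior odds = 0.011/0.989 = 11/989.
Likelihood ratio of a positive result = 0.73/0.11 = 73/11.
Target odds: 0.999 ÷ 0.001 = 999.
Require (73/11)ⁿ ≥ 999 ÷ (11/989) = 988011/11.
(73/11)⁶ ≈85424.2 falls short of 988011/11 but (73/11)⁷ ≈566906 reaches it, so n = 7.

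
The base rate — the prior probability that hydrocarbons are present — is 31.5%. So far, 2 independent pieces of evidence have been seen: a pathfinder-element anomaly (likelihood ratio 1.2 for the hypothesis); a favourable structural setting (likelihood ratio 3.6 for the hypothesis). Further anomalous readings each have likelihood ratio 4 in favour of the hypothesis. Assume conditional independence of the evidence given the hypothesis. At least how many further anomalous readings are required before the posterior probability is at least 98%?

Prior odds = 0.315/0.685 = 63/137.
Combined Bayes factor of the evidence already in hand = 1.2 × 3.6 = 4.32.
Odds after that evidence = (63/137) × 4.32 = 6804/3425.
Target odds = 0.98/0.02 = 49.
Need 4ⁿ ≥ 49 ÷ (6804/3425) = 23975/972.
4² = 16 falls short of 23975/972 but 4³ = 64 reaches it, so n = 3.

3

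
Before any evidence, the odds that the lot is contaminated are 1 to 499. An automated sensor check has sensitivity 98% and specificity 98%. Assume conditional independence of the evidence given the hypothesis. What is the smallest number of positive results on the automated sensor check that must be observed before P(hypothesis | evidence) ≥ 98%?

Prior odds = 1/499.
False-positive rate = 1 − 0.98 = 0.02; likelihood ratio of a positive = 0.98/0.02 = 49.
Target posterior odds = 0.98/0.02 = 49.
Need (1/499) × 49ⁿ ≥ 49, i.e. 49ⁿ ≥ 24451.
49² = 2401 falls short of 24451 but 49³ = 117649 reaches it, so n = 3.

3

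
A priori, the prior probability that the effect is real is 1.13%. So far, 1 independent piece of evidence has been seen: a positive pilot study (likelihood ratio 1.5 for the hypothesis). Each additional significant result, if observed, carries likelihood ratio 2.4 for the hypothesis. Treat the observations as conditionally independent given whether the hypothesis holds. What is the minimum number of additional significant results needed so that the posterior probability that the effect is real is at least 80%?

Prior odds = 0.0113/0.9887 = 113/9887.
Bayes factor of the evidence already in hand = 1.5.
Odds after that evidence = (113/9887) × 1.5 = 339/19774.
Target odds = 0.8/0.2 = 4.
Need 2.4ⁿ ≥ 4 ÷ (339/19774) = 79096/339.
2.4⁶ = 2985984/15625 falls short of 79096/339 but 2.4⁷ = 35831808/78125 reaches it, so n = 7.

7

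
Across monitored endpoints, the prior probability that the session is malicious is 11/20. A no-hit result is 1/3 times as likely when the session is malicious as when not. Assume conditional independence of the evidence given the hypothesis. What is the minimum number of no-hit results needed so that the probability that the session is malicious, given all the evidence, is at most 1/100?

Prior odds = 0.55/0.45 = 11/9.
Likelihood ratio per no-hit result = 1/3.
Target posterior odds = 0.01/0.99 = 1/99.
Require (1/3)ⁿ ≤ 1/99 ÷ (11/9) = 1/121.
(1/3)⁴ = 1/81 is still above 1/121 but (1/3)⁵ = 1/243 is at or below it, so n = 5.

5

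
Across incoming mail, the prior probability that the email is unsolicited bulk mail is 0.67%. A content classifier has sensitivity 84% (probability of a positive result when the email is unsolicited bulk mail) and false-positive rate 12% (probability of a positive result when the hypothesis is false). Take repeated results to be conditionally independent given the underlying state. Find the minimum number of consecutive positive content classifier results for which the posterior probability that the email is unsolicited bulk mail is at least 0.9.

Prior odds = 0.0067/0.9933 = 67/9933.
Likelihood ratio of a positive result = 0.84/0.12 = 7.
Target posterior odds = 0.9/0.1 = 9.
Need (67/9933) × 7ⁿ ≥ 9, i.e. 7ⁿ ≥ 89397/67.
7³ = 343 falls short of 89397/67 but 7⁴ = 2401 reaches it, so n = 4.

4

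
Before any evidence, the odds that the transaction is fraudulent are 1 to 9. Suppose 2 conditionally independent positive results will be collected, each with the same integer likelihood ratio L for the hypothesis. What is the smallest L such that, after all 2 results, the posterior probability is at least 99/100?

Prior odds = 1/9.
Target odds = 0.99/0.01 = 99.
Need L² ≥ 99 ÷ (1/9) = 891.
29² = 841 < 891 ≤ 900 = 30², so L = 30.

30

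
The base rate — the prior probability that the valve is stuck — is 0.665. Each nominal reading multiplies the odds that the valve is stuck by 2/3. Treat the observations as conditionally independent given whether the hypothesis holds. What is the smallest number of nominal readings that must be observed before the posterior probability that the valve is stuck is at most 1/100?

14

Prior odds: 0.665 ÷ 0.335 = 133/67.
Likelihood ratio per nominal reading = 2/3.
Target odds: 0.01 ÷ 0.99 = 1/99.
Need (133/67) × (2/3)ⁿ ≤ 1/99, i.e. (2/3)ⁿ ≤ 67/13167.
(2/3)¹³ = 8192/1594323 is still above 67/13167 but (2/3)¹⁴ = 16384/4782969 is at or below it, so n = 14.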